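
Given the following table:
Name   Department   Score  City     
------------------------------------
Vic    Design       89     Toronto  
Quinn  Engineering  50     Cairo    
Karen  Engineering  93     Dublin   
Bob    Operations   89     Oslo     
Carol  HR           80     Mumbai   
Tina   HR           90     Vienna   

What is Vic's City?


Row 1: Vic
City = Toronto

ANSWER: Toronto


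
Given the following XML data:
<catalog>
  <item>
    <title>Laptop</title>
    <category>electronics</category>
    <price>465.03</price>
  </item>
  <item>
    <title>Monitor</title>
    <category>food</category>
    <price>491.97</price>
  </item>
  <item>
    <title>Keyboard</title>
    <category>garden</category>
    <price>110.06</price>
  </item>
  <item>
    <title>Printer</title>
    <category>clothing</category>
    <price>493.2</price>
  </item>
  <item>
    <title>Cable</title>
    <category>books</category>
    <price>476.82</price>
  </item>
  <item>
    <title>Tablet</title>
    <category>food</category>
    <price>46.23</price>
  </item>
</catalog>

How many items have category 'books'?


Scanning <item> elements for <category>books</category>:
  Item 5: Cable -> MATCH
Count: 1

ANSWER: 1


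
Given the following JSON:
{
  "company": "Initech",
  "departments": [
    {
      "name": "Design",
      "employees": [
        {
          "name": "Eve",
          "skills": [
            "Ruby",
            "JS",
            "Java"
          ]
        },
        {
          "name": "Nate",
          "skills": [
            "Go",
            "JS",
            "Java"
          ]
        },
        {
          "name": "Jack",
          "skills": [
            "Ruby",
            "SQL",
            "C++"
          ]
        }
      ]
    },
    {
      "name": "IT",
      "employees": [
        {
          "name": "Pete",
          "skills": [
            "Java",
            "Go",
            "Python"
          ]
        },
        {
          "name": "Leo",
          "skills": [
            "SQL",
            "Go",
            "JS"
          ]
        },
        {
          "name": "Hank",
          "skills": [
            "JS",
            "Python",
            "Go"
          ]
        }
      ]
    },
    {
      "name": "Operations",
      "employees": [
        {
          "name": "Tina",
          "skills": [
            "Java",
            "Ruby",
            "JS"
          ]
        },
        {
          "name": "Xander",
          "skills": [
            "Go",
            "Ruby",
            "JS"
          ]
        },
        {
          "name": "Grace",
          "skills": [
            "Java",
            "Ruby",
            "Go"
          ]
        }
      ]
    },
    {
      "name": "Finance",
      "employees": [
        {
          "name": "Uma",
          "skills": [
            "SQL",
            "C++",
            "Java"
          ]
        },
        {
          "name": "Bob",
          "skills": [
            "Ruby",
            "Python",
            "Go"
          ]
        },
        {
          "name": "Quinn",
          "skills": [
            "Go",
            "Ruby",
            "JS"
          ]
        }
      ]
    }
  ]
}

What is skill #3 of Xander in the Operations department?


Path: departments[2].employees[1].skills[2]
Value: JS

ANSWER: JS


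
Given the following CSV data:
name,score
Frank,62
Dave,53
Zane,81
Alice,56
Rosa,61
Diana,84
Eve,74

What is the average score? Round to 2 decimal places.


Scores: 62, 53, 81, 56, 61, 84, 74
Sum = 471
Count = 7
Average = 471 / 7 = 67.29

ANSWER: 67.29


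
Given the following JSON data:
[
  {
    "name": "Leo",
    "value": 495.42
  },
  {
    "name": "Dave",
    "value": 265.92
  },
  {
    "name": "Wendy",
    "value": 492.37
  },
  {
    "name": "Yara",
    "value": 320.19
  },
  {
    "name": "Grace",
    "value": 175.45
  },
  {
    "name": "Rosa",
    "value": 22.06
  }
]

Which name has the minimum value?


Comparing values:
  Leo: 495.42
  Dave: 265.92
  Wendy: 492.37
  Yara: 320.19
  Grace: 175.45
  Rosa: 22.06
Minimum: Rosa (22.06)

ANSWER: Rosa


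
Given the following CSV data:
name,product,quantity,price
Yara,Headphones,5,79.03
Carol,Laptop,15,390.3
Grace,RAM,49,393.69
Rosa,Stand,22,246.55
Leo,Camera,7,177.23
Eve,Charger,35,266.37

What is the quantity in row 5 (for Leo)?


Row 5: Leo
Column 'quantity' = 7

ANSWER: 7


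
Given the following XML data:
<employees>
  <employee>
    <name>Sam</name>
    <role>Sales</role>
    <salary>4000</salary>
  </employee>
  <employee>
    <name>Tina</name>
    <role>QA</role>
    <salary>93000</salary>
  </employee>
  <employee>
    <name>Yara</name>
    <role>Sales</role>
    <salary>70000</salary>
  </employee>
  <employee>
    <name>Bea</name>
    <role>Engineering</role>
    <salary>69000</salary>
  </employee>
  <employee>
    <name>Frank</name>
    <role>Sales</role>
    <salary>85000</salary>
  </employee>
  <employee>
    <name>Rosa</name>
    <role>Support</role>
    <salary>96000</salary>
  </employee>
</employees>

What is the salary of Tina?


Searching for <employee> with <name>Tina</name>
Found at position 2
<salary>93000</salary>

ANSWER: 93000


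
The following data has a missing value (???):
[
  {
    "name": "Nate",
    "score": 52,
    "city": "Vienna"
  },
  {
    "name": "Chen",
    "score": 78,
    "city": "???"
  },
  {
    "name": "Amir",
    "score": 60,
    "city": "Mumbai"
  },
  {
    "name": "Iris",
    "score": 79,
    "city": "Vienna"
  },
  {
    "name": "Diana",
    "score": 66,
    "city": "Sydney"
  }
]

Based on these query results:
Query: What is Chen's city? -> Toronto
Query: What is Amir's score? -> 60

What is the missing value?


The missing value is Chen's city
From query: Chen's city = Toronto

ANSWER: Toronto


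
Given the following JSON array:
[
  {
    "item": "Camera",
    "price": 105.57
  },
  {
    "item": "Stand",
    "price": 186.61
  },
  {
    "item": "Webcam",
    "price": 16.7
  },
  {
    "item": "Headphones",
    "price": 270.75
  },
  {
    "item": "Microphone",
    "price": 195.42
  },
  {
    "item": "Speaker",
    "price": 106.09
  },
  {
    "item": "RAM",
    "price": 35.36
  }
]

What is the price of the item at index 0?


Array index 0 -> Camera
price = 105.57

ANSWER: 105.57


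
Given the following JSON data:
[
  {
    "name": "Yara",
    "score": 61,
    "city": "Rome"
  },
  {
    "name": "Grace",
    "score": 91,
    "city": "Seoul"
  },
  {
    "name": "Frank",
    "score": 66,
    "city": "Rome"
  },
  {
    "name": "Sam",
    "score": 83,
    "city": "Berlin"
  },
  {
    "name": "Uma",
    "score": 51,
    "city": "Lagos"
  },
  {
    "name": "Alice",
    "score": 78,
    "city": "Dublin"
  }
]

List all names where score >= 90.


Filtering records where score >= 90:
  Yara (score=61) -> no
  Grace (score=91) -> YES
  Frank (score=66) -> no
  Sam (score=83) -> no
  Uma (score=51) -> no
  Alice (score=78) -> no


ANSWER: Grace


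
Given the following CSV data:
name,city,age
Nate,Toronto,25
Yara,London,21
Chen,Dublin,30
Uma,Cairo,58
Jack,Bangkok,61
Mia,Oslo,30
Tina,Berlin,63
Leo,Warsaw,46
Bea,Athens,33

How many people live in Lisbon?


Scanning city column for 'Lisbon':
Total matches: 0

ANSWER: 0


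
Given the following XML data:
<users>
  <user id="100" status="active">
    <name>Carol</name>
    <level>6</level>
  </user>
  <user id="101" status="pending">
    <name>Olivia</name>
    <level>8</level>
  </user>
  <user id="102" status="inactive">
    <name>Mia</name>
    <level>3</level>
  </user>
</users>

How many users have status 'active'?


Counting users with status='active':
  Carol (id=100) -> MATCH
Count: 1

ANSWER: 1


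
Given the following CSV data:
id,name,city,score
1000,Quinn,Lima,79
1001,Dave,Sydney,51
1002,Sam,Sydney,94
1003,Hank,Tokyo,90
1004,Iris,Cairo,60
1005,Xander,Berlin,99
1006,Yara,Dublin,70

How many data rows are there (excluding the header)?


Counting rows (excluding header):
Header: id,name,city,score
Data rows: 7

ANSWER: 7


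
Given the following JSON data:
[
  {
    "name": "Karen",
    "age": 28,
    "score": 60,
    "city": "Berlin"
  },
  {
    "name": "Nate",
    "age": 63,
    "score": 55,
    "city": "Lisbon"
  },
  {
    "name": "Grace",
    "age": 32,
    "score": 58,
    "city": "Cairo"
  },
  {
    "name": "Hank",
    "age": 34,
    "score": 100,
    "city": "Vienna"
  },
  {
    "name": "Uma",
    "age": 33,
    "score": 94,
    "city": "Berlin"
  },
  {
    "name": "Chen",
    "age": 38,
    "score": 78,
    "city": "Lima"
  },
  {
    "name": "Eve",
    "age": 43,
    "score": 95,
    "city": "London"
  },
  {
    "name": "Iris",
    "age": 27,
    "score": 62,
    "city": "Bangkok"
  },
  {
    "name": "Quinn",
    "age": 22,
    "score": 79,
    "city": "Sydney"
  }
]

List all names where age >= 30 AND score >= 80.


Checking both conditions:
  Karen (age=28, score=60) -> no
  Nate (age=63, score=55) -> no
  Grace (age=32, score=58) -> no
  Hank (age=34, score=100) -> YES
  Uma (age=33, score=94) -> YES
  Chen (age=38, score=78) -> no
  Eve (age=43, score=95) -> YES
  Iris (age=27, score=62) -> no
  Quinn (age=22, score=79) -> no


ANSWER: Hank, Uma, Eve


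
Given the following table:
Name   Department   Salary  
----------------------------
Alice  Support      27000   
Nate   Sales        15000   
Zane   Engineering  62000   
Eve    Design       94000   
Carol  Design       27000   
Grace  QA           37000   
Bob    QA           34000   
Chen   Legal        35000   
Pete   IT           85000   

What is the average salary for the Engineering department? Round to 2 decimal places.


Engineering department members:
  Zane: 62000
Sum = 62000
Count = 1
Average = 62000 / 1 = 62000.00

ANSWER: 62000.00


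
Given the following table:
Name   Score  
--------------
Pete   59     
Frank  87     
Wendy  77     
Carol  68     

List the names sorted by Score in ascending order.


Sorting by Score (ascending):
  Pete: 59
  Carol: 68
  Wendy: 77
  Frank: 87


ANSWER: Pete, Carol, Wendy, Frank


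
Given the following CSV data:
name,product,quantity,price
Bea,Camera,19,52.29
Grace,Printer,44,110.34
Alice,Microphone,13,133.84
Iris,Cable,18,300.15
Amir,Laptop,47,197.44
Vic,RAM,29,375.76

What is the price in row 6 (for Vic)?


Row 6: Vic
Column 'price' = 375.76

ANSWER: 375.76


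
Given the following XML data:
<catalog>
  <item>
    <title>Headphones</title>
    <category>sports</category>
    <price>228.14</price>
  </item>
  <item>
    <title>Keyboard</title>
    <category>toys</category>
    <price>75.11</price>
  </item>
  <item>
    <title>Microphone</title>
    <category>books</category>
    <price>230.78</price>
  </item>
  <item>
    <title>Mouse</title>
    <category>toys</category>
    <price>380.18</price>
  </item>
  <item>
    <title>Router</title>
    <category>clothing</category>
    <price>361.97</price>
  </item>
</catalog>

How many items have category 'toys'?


Scanning <item> elements for <category>toys</category>:
  Item 2: Keyboard -> MATCH
  Item 4: Mouse -> MATCH
Count: 2

ANSWER: 2


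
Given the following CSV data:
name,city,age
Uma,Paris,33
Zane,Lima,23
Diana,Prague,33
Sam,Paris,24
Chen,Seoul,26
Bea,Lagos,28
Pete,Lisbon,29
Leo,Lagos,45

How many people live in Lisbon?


Scanning city column for 'Lisbon':
  Row 7: Pete -> MATCH
Total matches: 1

ANSWER: 1


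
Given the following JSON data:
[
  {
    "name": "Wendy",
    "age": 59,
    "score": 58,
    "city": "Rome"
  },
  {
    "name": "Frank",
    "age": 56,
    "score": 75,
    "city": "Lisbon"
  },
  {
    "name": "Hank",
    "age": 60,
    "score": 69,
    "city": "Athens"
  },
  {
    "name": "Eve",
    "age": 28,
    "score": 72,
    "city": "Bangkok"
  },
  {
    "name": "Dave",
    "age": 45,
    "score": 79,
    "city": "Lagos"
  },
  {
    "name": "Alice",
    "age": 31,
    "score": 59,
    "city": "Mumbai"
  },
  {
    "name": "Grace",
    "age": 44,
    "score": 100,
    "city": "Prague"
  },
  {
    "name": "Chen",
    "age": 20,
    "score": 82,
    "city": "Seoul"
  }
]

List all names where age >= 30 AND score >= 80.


Checking both conditions:
  Wendy (age=59, score=58) -> no
  Frank (age=56, score=75) -> no
  Hank (age=60, score=69) -> no
  Eve (age=28, score=72) -> no
  Dave (age=45, score=79) -> no
  Alice (age=31, score=59) -> no
  Grace (age=44, score=100) -> YES
  Chen (age=20, score=82) -> no


ANSWER: Grace


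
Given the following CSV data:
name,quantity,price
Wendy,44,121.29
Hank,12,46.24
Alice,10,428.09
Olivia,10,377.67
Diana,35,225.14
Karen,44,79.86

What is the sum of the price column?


Values in 'price' column:
  Row 1: 121.29
  Row 2: 46.24
  Row 3: 428.09
  Row 4: 377.67
  Row 5: 225.14
  Row 6: 79.86
Sum = 121.29 + 46.24 + 428.09 + 377.67 + 225.14 + 79.86 = 1278.29

ANSWER: 1278.29


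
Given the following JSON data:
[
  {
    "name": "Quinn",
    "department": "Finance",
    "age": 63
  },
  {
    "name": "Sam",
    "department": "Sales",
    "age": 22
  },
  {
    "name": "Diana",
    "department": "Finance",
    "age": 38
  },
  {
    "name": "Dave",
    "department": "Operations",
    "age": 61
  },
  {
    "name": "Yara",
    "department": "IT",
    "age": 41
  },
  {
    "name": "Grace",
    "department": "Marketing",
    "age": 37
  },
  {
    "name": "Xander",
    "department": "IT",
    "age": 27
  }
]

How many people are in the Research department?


Scanning records for department = Research
  No matches found
Count: 0

ANSWER: 0


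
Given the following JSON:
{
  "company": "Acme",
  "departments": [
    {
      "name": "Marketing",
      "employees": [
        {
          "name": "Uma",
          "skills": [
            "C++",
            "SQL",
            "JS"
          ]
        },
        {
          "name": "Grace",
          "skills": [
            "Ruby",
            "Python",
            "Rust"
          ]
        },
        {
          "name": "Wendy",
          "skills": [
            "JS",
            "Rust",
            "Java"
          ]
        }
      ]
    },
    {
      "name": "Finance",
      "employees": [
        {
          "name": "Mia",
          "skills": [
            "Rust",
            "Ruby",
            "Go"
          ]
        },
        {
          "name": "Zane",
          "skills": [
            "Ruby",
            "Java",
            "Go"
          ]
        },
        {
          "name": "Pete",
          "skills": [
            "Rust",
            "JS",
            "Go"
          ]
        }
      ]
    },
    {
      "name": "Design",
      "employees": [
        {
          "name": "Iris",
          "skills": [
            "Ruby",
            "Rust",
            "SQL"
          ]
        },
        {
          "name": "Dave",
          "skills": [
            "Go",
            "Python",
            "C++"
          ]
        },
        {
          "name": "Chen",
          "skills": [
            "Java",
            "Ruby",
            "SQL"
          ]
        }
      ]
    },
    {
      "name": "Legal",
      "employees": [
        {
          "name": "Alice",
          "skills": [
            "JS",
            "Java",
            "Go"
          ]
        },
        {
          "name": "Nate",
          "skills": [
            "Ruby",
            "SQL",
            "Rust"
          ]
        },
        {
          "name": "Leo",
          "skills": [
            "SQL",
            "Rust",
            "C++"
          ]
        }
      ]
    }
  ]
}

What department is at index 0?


Path: departments[0].name
Value: Marketing

ANSWER: Marketing


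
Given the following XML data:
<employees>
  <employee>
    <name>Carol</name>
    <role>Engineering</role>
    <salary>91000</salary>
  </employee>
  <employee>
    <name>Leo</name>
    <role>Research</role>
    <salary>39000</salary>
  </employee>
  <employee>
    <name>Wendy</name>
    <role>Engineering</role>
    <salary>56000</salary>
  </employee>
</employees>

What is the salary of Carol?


Searching for <employee> with <name>Carol</name>
Found at position 1
<salary>91000</salary>

ANSWER: 91000


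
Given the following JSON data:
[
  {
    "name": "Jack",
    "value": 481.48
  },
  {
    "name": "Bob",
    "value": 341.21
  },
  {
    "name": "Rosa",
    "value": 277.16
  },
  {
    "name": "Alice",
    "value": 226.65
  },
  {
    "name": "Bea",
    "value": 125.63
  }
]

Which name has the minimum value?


Comparing values:
  Jack: 481.48
  Bob: 341.21
  Rosa: 277.16
  Alice: 226.65
  Bea: 125.63
Minimum: Bea (125.63)

ANSWER: Bea


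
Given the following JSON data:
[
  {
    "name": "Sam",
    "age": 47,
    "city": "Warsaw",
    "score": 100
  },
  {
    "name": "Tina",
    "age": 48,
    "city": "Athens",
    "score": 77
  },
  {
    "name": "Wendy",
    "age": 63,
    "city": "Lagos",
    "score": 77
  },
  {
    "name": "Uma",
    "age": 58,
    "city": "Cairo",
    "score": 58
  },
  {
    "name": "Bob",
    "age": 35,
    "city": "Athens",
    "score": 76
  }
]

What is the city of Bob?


Looking up record where name = Bob
Record index: 4
Field 'city' = Athens

ANSWER: Athens


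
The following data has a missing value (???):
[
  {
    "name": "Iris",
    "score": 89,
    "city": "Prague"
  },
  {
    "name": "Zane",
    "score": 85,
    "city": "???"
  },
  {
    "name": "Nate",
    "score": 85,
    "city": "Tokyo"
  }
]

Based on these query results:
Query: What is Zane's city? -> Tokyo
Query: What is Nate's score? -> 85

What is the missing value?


The missing value is Zane's city
From query: Zane's city = Tokyo

ANSWER: Tokyo


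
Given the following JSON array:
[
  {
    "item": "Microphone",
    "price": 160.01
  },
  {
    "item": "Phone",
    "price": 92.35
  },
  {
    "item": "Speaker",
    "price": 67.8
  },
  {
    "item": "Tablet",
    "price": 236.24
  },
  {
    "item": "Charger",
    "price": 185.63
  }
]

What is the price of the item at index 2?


Array index 2 -> Speaker
price = 67.8

ANSWER: 67.8


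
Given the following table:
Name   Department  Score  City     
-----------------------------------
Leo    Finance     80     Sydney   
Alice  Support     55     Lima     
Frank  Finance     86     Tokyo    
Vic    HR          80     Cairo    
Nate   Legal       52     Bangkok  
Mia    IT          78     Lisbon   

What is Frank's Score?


Row 3: Frank
Score = 86

ANSWER: 86


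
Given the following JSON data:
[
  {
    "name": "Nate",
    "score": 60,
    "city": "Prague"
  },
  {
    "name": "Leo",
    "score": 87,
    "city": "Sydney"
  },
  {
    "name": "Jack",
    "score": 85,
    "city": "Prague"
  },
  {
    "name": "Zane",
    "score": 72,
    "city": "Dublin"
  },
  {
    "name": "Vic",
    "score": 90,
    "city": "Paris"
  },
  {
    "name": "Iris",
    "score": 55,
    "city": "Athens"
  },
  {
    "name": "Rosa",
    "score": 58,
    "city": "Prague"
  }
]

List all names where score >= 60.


Filtering records where score >= 60:
  Nate (score=60) -> YES
  Leo (score=87) -> YES
  Jack (score=85) -> YES
  Zane (score=72) -> YES
  Vic (score=90) -> YES
  Iris (score=55) -> no
  Rosa (score=58) -> no


ANSWER: Nate, Leo, Jack, Zane, Vic


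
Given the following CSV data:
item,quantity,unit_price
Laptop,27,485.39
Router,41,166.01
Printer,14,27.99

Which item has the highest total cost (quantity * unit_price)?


Computing row totals:
  Laptop: 13105.53
  Router: 6806.41
  Printer: 391.86
Maximum: Laptop (13105.53)

ANSWER: Laptop


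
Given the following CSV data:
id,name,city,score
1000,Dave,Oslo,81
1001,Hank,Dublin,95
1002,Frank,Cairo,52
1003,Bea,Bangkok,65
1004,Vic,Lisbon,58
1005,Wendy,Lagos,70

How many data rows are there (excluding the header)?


Counting rows (excluding header):
Header: id,name,city,score
Data rows: 6

ANSWER: 6


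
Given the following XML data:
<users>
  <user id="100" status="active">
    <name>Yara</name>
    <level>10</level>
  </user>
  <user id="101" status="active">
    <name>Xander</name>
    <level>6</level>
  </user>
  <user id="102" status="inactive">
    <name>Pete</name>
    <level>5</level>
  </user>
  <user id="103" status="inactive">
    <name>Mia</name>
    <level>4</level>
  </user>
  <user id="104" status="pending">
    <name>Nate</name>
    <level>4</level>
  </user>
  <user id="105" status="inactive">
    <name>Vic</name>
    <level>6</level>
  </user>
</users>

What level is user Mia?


Finding user: Mia
<level>4</level>

ANSWER: 4


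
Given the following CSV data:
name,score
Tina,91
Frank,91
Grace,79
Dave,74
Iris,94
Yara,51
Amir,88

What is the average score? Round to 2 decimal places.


Scores: 91, 91, 79, 74, 94, 51, 88
Sum = 568
Count = 7
Average = 568 / 7 = 81.14

ANSWER: 81.14


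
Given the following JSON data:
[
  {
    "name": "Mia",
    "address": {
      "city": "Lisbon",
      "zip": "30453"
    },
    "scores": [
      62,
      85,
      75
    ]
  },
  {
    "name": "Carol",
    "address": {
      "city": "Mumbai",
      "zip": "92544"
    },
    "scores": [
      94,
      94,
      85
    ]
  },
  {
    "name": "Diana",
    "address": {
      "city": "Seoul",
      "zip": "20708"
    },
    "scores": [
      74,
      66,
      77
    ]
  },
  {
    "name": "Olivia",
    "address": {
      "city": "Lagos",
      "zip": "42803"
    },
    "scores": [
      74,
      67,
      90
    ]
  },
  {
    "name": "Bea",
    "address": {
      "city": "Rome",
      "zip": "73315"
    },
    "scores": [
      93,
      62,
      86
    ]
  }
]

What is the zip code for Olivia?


Path: records[3].address.zip
Value: 42803

ANSWER: 42803


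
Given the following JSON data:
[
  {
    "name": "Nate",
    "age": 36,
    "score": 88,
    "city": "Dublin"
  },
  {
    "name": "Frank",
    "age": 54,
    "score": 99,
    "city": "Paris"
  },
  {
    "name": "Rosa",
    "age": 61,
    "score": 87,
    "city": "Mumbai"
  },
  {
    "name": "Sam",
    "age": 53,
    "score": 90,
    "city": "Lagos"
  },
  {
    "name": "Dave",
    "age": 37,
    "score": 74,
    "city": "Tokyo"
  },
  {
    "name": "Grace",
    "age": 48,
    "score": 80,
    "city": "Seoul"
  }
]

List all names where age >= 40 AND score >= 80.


Checking both conditions:
  Nate (age=36, score=88) -> no
  Frank (age=54, score=99) -> YES
  Rosa (age=61, score=87) -> YES
  Sam (age=53, score=90) -> YES
  Dave (age=37, score=74) -> no
  Grace (age=48, score=80) -> YES


ANSWER: Frank, Rosa, Sam, Grace


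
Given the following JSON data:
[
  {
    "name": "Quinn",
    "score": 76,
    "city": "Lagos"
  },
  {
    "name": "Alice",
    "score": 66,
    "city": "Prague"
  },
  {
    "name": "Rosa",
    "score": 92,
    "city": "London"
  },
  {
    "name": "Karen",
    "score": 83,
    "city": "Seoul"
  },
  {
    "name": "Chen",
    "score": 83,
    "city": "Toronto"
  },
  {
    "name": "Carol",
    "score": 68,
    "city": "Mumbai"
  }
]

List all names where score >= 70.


Filtering records where score >= 70:
  Quinn (score=76) -> YES
  Alice (score=66) -> no
  Rosa (score=92) -> YES
  Karen (score=83) -> YES
  Chen (score=83) -> YES
  Carol (score=68) -> no


ANSWER: Quinn, Rosa, Karen, Chen


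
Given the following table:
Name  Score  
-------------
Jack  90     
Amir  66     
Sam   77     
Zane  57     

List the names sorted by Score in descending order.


Sorting by Score (descending):
  Jack: 90
  Sam: 77
  Amir: 66
  Zane: 57


ANSWER: Jack, Sam, Amir, Zane


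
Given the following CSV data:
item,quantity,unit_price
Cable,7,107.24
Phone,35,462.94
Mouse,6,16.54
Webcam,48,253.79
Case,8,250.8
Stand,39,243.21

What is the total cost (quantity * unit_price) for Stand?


Row: Stand
quantity = 39
unit_price = 243.21
total = 39 * 243.21 = 9485.19

ANSWER: 9485.19


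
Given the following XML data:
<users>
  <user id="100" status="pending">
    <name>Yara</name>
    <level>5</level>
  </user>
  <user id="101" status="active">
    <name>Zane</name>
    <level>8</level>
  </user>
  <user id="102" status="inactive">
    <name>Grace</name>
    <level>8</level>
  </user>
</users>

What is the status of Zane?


Finding user with name = Zane
user id="101" status="active"

ANSWER: active


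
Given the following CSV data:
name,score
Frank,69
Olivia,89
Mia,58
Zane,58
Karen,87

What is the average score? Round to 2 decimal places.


Scores: 69, 89, 58, 58, 87
Sum = 361
Count = 5
Average = 361 / 5 = 72.20

ANSWER: 72.20


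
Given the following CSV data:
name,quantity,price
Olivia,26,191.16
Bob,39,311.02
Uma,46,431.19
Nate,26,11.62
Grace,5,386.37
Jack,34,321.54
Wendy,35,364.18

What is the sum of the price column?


Values in 'price' column:
  Row 1: 191.16
  Row 2: 311.02
  Row 3: 431.19
  Row 4: 11.62
  Row 5: 386.37
  Row 6: 321.54
  Row 7: 364.18
Sum = 191.16 + 311.02 + 431.19 + 11.62 + 386.37 + 321.54 + 364.18 = 2017.08

ANSWER: 2017.08


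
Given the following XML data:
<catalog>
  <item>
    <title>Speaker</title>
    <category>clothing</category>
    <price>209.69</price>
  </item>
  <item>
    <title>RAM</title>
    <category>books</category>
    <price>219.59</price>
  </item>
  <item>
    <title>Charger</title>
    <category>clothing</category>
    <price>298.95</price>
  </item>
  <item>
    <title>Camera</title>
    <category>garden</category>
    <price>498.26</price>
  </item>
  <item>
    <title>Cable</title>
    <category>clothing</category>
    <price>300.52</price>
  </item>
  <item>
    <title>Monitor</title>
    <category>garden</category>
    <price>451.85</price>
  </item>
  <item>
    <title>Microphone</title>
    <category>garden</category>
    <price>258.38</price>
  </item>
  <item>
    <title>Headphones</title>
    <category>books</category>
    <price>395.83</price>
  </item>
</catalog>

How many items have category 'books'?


Scanning <item> elements for <category>books</category>:
  Item 2: RAM -> MATCH
  Item 8: Headphones -> MATCH
Count: 2

ANSWER: 2


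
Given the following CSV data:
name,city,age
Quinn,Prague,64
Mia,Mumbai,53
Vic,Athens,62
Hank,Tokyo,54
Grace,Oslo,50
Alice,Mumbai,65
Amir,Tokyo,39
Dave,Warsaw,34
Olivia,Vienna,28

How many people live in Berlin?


Scanning city column for 'Berlin':
Total matches: 0

ANSWER: 0


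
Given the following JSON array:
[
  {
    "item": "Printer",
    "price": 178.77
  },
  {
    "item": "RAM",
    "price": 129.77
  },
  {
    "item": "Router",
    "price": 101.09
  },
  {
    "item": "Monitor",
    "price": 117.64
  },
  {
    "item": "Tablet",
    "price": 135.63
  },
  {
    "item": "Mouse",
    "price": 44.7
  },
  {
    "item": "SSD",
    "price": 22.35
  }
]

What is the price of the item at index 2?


Array index 2 -> Router
price = 101.09

ANSWER: 101.09


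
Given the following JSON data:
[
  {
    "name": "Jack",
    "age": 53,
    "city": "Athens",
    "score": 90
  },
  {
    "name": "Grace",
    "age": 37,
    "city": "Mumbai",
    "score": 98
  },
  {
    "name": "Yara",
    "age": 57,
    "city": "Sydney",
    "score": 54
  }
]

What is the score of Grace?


Looking up record where name = Grace
Record index: 1
Field 'score' = 98

ANSWER: 98


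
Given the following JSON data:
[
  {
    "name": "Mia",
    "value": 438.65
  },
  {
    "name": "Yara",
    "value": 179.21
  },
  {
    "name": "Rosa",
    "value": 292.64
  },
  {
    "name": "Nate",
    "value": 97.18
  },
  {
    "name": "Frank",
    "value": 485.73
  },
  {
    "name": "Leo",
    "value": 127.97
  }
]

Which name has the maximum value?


Comparing values:
  Mia: 438.65
  Yara: 179.21
  Rosa: 292.64
  Nate: 97.18
  Frank: 485.73
  Leo: 127.97
Maximum: Frank (485.73)

ANSWER: Frank


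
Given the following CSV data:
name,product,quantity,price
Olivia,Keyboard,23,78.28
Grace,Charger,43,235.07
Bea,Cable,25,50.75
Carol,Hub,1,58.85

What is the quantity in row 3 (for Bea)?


Row 3: Bea
Column 'quantity' = 25

ANSWER: 25


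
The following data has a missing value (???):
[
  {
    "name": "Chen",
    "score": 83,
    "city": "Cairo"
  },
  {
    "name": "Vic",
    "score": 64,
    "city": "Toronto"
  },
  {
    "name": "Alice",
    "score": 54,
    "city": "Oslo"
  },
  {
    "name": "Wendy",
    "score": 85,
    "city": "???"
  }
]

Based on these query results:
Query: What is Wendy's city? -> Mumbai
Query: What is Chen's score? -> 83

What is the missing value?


The missing value is Wendy's city
From query: Wendy's city = Mumbai

ANSWER: Mumbai


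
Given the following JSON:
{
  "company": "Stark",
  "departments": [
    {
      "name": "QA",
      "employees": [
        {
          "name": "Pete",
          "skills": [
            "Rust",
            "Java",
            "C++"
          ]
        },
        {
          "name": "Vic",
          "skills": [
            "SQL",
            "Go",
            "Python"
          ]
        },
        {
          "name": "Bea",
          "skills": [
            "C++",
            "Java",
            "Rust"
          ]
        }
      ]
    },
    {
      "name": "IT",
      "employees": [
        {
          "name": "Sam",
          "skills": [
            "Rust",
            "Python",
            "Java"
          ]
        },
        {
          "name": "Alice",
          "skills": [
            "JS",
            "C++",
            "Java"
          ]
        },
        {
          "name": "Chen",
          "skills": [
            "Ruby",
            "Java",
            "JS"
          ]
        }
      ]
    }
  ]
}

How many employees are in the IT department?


Path: departments[1].employees
Count: 3

ANSWER: 3


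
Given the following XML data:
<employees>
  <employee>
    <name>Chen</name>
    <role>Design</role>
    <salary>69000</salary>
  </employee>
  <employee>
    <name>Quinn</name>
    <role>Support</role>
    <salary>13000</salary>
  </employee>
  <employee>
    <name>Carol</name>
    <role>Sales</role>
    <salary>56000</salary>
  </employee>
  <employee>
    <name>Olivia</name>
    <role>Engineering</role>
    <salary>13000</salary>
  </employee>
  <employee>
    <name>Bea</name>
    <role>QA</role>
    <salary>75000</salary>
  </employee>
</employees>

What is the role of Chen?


Searching for <employee> with <name>Chen</name>
Found at position 1
<role>Design</role>

ANSWER: Design


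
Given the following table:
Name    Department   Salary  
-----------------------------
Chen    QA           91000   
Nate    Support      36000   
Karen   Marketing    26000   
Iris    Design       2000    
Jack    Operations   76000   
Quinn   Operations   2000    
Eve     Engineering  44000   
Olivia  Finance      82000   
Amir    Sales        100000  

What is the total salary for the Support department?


Support department members:
  Nate: 36000
Total = 36000 = 36000

ANSWER: 36000


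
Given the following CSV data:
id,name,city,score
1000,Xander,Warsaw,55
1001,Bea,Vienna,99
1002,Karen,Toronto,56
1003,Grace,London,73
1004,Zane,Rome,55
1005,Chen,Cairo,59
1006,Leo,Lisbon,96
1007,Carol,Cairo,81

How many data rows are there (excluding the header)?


Counting rows (excluding header):
Header: id,name,city,score
Data rows: 8

ANSWER: 8


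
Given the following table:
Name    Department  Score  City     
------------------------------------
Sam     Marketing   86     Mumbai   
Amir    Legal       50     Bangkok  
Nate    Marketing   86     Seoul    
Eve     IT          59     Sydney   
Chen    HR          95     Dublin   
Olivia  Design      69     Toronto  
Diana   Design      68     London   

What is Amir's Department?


Row 2: Amir
Department = Legal

ANSWER: Legal


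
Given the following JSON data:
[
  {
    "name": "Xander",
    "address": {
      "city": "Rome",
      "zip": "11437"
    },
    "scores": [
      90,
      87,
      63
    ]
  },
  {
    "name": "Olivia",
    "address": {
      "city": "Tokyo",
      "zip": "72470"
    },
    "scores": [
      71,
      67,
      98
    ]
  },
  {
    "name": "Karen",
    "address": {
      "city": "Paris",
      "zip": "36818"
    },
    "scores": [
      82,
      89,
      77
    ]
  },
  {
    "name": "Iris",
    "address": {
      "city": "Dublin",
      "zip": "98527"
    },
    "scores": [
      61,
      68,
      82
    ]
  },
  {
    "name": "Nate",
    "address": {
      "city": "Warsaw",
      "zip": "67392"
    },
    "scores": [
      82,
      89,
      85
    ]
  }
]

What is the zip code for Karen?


Path: records[2].address.zip
Value: 36818

ANSWER: 36818


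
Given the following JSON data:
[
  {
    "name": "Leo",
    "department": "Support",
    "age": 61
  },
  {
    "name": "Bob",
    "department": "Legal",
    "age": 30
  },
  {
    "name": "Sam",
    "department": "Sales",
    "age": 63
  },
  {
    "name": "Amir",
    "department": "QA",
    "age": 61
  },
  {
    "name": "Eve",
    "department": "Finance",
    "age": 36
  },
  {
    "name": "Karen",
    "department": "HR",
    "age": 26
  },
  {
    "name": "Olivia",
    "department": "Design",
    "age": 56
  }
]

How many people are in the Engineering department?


Scanning records for department = Engineering
  No matches found
Count: 0

ANSWER: 0


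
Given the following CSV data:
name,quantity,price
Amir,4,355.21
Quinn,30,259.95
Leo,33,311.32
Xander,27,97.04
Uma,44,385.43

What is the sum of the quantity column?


Values in 'quantity' column:
  Row 1: 4
  Row 2: 30
  Row 3: 33
  Row 4: 27
  Row 5: 44
Sum = 4 + 30 + 33 + 27 + 44 = 138

ANSWER: 138


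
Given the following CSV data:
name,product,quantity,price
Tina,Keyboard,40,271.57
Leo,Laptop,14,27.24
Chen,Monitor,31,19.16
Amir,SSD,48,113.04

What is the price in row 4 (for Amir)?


Row 4: Amir
Column 'price' = 113.04

ANSWER: 113.04


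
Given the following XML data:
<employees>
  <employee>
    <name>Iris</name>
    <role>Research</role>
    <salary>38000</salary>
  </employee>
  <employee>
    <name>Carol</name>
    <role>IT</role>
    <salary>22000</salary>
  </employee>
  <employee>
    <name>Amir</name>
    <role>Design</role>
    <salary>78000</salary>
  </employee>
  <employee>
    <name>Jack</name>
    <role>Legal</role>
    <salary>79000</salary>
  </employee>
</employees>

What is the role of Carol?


Searching for <employee> with <name>Carol</name>
Found at position 2
<role>IT</role>

ANSWER: IT


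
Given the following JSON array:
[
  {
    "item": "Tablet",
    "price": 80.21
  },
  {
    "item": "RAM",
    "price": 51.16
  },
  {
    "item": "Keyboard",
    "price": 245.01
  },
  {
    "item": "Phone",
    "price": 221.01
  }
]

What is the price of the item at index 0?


Array index 0 -> Tablet
price = 80.21

ANSWER: 80.21


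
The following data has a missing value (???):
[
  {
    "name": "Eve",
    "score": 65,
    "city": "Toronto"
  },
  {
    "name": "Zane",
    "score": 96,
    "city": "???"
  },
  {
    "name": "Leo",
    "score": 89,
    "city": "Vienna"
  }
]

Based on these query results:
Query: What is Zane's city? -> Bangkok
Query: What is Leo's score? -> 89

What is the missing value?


The missing value is Zane's city
From query: Zane's city = Bangkok

ANSWER: Bangkok


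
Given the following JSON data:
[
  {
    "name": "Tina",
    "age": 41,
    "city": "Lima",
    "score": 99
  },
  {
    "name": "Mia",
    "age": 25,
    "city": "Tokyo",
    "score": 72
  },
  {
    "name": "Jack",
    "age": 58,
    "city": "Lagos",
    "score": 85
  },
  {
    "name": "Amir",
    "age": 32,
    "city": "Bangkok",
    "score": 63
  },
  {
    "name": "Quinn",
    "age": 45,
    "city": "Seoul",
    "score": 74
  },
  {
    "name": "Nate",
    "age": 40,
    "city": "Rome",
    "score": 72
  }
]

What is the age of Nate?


Looking up record where name = Nate
Record index: 5
Field 'age' = 40

ANSWER: 40


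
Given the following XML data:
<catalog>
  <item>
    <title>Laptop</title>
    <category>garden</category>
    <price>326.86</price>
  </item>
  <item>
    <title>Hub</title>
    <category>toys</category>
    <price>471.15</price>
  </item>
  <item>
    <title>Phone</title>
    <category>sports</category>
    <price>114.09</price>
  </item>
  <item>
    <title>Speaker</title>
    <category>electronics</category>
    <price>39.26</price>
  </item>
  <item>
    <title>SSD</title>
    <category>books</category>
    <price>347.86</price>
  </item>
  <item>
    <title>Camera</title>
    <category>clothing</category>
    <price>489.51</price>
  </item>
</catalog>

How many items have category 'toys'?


Scanning <item> elements for <category>toys</category>:
  Item 2: Hub -> MATCH
Count: 1

ANSWER: 1


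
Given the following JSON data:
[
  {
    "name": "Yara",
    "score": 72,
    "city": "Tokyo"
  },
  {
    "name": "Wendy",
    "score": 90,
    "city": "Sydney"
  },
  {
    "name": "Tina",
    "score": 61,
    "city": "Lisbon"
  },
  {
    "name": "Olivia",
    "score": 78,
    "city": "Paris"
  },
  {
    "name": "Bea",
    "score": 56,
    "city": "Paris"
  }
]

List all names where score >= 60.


Filtering records where score >= 60:
  Yara (score=72) -> YES
  Wendy (score=90) -> YES
  Tina (score=61) -> YES
  Olivia (score=78) -> YES
  Bea (score=56) -> no


ANSWER: Yara, Wendy, Tina, Olivia


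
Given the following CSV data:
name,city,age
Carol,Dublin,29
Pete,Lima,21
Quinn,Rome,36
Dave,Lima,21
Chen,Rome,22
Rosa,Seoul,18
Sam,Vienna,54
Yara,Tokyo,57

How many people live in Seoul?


Scanning city column for 'Seoul':
  Row 6: Rosa -> MATCH
Total matches: 1

ANSWER: 1


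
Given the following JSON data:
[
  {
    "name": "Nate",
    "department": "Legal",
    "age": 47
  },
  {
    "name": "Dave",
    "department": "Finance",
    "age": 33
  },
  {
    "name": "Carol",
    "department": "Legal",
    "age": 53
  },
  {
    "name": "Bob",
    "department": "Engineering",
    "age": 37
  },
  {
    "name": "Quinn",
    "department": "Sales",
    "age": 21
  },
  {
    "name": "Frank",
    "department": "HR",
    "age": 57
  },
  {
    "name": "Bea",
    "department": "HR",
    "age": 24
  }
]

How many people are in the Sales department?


Scanning records for department = Sales
  Record 4: Quinn
Count: 1

ANSWER: 1


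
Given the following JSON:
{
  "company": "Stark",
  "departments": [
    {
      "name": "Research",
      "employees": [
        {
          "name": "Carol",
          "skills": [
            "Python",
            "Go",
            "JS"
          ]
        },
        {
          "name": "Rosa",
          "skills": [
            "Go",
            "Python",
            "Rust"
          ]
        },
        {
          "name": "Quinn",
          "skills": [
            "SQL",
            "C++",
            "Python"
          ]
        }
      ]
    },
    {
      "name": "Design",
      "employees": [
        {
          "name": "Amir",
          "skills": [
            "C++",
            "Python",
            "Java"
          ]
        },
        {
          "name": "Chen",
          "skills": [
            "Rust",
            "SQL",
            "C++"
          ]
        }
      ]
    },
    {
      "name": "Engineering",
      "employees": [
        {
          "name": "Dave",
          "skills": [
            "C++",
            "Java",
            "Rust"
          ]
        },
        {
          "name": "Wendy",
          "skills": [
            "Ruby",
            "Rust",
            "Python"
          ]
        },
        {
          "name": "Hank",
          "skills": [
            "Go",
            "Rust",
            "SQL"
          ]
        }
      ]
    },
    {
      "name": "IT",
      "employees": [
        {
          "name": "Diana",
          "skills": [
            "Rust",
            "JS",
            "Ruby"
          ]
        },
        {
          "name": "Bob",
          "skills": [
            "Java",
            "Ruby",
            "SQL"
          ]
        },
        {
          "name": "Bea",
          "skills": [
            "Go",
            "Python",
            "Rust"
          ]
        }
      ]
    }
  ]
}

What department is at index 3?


Path: departments[3].name
Value: IT

ANSWER: IT


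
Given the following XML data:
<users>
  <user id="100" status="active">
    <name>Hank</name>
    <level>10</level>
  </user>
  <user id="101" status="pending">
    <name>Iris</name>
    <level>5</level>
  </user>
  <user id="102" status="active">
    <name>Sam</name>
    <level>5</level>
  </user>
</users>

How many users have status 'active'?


Counting users with status='active':
  Hank (id=100) -> MATCH
  Sam (id=102) -> MATCH
Count: 2

ANSWER: 2
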